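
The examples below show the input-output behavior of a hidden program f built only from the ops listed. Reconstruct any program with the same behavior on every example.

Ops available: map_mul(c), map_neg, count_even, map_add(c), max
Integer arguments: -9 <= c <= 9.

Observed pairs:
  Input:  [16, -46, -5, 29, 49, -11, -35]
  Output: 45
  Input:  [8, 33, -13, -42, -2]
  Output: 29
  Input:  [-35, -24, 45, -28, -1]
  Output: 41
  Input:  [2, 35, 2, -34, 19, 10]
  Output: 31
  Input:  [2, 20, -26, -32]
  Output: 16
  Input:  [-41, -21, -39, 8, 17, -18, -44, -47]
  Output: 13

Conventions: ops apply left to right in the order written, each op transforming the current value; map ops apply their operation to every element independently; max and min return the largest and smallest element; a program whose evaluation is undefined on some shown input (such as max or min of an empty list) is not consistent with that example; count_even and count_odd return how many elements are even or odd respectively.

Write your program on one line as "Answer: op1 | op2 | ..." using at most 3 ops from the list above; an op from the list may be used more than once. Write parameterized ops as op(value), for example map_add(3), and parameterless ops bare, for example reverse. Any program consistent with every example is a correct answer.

map_add(-4) | max

Check, running the answer program on each example:
  [16, -46, -5, 29, 49, -11, -35] -> [12, -50, -9, 25, 45, -15, -39] -> 45
  [8, 33, -13, -42, -2] -> [4, 29, -17, -46, -6] -> 29
  [-35, -24, 45, -28, -1] -> [-39, -28, 41, -32, -5] -> 41
  [2, 35, 2, -34, 19, 10] -> [-2, 31, -2, -38, 15, 6] -> 31
  [2, 20, -26, -32] -> [-2, 16, -30, -36] -> 16
  [-41, -21, -39, 8, 17, -18, -44, -47] -> [-45, -25, -43, 4, 13, -22, -48, -51] -> 13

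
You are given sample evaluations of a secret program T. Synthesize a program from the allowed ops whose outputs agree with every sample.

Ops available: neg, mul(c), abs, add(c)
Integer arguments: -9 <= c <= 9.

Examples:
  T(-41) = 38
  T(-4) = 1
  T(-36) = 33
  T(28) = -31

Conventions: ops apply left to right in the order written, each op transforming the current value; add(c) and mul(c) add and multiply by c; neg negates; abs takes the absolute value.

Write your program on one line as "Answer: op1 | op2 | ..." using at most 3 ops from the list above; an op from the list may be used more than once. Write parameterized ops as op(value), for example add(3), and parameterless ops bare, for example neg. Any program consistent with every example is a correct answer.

neg | add(-6) | add(3)

Check, running the answer program on each example:
  -41 -> 41 -> 35 -> 38
  -4 -> 4 -> -2 -> 1
  -36 -> 36 -> 30 -> 33
  28 -> -28 -> -34 -> -31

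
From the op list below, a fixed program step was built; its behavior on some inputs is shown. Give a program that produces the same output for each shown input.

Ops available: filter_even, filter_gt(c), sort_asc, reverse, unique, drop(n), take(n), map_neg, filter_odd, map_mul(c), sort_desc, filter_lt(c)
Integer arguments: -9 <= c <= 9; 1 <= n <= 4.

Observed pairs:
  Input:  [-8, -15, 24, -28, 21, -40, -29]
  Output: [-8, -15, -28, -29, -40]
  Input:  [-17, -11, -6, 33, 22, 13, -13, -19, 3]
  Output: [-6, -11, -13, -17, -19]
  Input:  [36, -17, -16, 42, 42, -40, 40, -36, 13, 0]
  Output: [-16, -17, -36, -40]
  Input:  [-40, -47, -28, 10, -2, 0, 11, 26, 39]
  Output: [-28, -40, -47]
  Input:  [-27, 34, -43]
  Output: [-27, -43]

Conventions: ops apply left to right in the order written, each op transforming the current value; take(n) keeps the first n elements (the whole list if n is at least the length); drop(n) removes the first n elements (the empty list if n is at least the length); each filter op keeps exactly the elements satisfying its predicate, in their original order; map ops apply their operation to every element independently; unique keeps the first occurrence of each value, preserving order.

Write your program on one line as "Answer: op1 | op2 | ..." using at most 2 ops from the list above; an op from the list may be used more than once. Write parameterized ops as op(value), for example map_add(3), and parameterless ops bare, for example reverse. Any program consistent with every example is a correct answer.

filter_lt(-2) | sort_desc

Check, running the answer program on each example:
  [-8, -15, 24, -28, 21, -40, -29] -> [-8, -15, -28, -40, -29] -> [-8, -15, -28, -29, -40]
  [-17, -11, -6, 33, 22, 13, -13, -19, 3] -> [-17, -11, -6, -13, -19] -> [-6, -11, -13, -17, -19]
  [36, -17, -16, 42, 42, -40, 40, -36, 13, 0] -> [-17, -16, -40, -36] -> [-16, -17, -36, -40]
  [-40, -47, -28, 10, -2, 0, 11, 26, 39] -> [-40, -47, -28] -> [-28, -40, -47]
  [-27, 34, -43] -> [-27, -43] -> [-27, -43]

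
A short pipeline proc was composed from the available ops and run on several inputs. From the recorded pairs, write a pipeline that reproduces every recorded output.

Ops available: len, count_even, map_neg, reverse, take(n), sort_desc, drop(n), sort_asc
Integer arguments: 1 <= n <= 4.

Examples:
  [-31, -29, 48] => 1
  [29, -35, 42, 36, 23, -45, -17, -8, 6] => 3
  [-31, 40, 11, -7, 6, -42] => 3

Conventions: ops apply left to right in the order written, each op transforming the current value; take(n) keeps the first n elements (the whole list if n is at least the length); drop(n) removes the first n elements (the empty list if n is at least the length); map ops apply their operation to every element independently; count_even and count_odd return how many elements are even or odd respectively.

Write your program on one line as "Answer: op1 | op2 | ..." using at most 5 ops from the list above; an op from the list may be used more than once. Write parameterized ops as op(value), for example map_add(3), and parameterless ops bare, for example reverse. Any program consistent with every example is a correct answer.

drop(2) | take(3) | reverse | sort_asc | len

Check, running the answer program on each example:
  [-31, -29, 48] -> [48] -> [48] -> [48] -> [48] -> 1
  [29, -35, 42, 36, 23, -45, -17, -8, 6] -> [42, 36, 23, -45, -17, -8, 6] -> [42, 36, 23] -> [23, 36, 42] -> [23, 36, 42] -> 3
  [-31, 40, 11, -7, 6, -42] -> [11, -7, 6, -42] -> [11, -7, 6] -> [6, -7, 11] -> [-7, 6, 11] -> 3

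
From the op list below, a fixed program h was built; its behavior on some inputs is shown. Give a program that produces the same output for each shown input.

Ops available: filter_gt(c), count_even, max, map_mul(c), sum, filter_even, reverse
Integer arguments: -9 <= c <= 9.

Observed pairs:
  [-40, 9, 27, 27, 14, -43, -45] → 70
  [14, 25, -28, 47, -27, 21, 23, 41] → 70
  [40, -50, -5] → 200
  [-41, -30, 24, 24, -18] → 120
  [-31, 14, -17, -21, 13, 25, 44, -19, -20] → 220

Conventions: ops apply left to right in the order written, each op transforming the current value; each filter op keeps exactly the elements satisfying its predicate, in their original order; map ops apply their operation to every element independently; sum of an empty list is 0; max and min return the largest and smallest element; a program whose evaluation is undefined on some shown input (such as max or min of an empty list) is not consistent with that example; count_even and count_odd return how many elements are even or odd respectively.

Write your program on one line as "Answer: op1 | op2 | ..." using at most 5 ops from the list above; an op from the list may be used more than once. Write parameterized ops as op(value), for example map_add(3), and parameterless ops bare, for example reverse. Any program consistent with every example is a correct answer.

filter_gt(-1) | map_mul(5) | reverse | filter_even | max

Check, running the answer program on each example:
  [-40, 9, 27, 27, 14, -43, -45] -> [9, 27, 27, 14] -> [45, 135, 135, 70] -> [70, 135, 135, 45] -> [70] -> 70
  [14, 25, -28, 47, -27, 21, 23, 41] -> [14, 25, 47, 21, 23, 41] -> [70, 125, 235, 105, 115, 205] -> [205, 115, 105, 235, 125, 70] -> [70] -> 70
  [40, -50, -5] -> [40] -> [200] -> [200] -> [200] -> 200
  [-41, -30, 24, 24, -18] -> [24, 24] -> [120, 120] -> [120, 120] -> [120, 120] -> 120
  [-31, 14, -17, -21, 13, 25, 44, -19, -20] -> [14, 13, 25, 44] -> [70, 65, 125, 220] -> [220, 125, 65, 70] -> [220, 70] -> 220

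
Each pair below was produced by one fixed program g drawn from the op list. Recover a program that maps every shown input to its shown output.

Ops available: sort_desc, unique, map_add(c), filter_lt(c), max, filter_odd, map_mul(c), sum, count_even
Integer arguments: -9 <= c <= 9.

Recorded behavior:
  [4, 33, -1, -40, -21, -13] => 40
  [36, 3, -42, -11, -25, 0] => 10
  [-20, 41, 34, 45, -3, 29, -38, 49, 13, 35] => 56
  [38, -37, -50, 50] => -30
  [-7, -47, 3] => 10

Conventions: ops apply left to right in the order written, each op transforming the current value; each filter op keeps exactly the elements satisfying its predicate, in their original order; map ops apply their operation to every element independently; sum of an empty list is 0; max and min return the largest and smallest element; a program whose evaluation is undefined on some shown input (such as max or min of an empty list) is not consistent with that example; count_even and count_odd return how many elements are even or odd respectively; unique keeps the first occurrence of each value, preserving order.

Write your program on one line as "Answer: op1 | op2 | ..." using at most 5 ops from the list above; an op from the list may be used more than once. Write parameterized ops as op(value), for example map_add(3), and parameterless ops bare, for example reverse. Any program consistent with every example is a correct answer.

filter_odd | map_add(9) | sort_desc | map_add(-2) | max

Check, running the answer program on each example:
  [4, 33, -1, -40, -21, -13] -> [33, -1, -21, -13] -> [42, 8, -12, -4] -> [42, 8, -4, -12] -> [40, 6, -6, -14] -> 40
  [36, 3, -42, -11, -25, 0] -> [3, -11, -25] -> [12, -2, -16] -> [12, -2, -16] -> [10, -4, -18] -> 10
  [-20, 41, 34, 45, -3, 29, -38, 49, 13, 35] -> [41, 45, -3, 29, 49, 13, 35] -> [50, 54, 6, 38, 58, 22, 44] -> [58, 54, 50, 44, 38, 22, 6] -> [56, 52, 48, 42, 36, 20, 4] -> 56
  [38, -37, -50, 50] -> [-37] -> [-28] -> [-28] -> [-30] -> -30
  [-7, -47, 3] -> [-7, -47, 3] -> [2, -38, 12] -> [12, 2, -38] -> [10, 0, -40] -> 10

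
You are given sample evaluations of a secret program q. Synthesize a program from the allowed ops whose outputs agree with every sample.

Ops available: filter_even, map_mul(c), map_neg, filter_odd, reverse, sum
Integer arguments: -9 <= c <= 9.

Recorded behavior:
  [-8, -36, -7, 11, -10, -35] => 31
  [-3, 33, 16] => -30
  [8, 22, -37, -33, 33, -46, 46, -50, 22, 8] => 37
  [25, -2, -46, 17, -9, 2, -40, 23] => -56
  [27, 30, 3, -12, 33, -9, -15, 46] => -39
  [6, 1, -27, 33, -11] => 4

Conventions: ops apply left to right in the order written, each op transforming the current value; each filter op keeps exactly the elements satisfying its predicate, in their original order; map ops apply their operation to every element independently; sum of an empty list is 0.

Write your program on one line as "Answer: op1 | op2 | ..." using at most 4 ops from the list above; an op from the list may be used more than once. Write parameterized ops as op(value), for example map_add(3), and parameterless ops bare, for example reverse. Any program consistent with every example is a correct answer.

reverse | filter_odd | map_neg | sum

Check, running the answer program on each example:
  [-8, -36, -7, 11, -10, -35] -> [-35, -10, 11, -7, -36, -8] -> [-35, 11, -7] -> [35, -11, 7] -> 31
  [-3, 33, 16] -> [16, 33, -3] -> [33, -3] -> [-33, 3] -> -30
  [8, 22, -37, -33, 33, -46, 46, -50, 22, 8] -> [8, 22, -50, 46, -46, 33, -33, -37, 22, 8] -> [33, -33, -37] -> [-33, 33, 37] -> 37
  [25, -2, -46, 17, -9, 2, -40, 23] -> [23, -40, 2, -9, 17, -46, -2, 25] -> [23, -9, 17, 25] -> [-23, 9, -17, -25] -> -56
  [27, 30, 3, -12, 33, -9, -15, 46] -> [46, -15, -9, 33, -12, 3, 30, 27] -> [-15, -9, 33, 3, 27] -> [15, 9, -33, -3, -27] -> -39
  [6, 1, -27, 33, -11] -> [-11, 33, -27, 1, 6] -> [-11, 33, -27, 1] -> [11, -33, 27, -1] -> 4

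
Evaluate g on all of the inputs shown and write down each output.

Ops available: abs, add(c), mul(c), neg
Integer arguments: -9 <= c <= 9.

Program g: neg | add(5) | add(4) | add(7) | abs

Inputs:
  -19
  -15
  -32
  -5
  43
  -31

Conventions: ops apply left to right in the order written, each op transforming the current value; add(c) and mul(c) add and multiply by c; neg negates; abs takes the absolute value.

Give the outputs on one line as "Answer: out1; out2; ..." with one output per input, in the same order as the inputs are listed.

Execution, op by op:
  -19 -> 19 -> 24 -> 28 -> 35 -> 35
  -15 -> 15 -> 20 -> 24 -> 31 -> 31
  -32 -> 32 -> 37 -> 41 -> 48 -> 48
  -5 -> 5 -> 10 -> 14 -> 21 -> 21
  43 -> -43 -> -38 -> -34 -> -27 -> 27
  -31 -> 31 -> 36 -> 40 -> 47 -> 47

35; 31; 48; 21; 27; 47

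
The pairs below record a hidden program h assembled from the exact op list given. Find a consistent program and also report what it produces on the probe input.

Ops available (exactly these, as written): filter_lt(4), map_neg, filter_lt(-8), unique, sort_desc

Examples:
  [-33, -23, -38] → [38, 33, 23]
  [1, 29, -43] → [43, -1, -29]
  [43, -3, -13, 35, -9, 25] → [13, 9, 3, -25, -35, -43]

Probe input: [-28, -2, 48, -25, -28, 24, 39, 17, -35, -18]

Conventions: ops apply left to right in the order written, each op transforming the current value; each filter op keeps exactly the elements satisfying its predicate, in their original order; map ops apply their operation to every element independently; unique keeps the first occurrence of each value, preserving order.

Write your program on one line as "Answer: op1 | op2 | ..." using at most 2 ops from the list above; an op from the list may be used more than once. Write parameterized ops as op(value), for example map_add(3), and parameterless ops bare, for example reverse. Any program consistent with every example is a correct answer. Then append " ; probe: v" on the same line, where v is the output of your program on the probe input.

map_neg | sort_desc ; probe: [35, 28, 28, 25, 18, 2, -17, -24, -39, -48]

Check, running the answer program on each example:
  [-33, -23, -38] -> [33, 23, 38] -> [38, 33, 23]
  [1, 29, -43] -> [-1, -29, 43] -> [43, -1, -29]
  [43, -3, -13, 35, -9, 25] -> [-43, 3, 13, -35, 9, -25] -> [13, 9, 3, -25, -35, -43]
  probe: [-28, -2, 48, -25, -28, 24, 39, 17, -35, -18] -> [28, 2, -48, 25, 28, -24, -39, -17, 35, 18] -> [35, 28, 28, 25, 18, 2, -17, -24, -39, -48]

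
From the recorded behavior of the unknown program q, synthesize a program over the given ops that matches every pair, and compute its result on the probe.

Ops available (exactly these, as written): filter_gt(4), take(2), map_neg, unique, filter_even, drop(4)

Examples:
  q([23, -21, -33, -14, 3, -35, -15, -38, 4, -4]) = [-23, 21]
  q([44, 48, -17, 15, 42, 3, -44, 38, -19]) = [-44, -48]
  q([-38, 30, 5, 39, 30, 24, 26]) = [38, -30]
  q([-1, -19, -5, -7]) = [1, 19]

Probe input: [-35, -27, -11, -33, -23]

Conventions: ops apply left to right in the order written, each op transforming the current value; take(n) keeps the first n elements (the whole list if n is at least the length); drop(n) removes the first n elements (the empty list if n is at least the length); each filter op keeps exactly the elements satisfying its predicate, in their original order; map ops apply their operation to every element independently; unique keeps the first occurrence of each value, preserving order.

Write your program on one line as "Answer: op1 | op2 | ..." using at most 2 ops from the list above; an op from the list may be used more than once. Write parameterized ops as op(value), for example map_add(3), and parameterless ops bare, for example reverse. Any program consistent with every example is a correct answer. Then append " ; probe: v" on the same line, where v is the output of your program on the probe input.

map_neg | take(2) ; probe: [35, 27]

Check, running the answer program on each example:
  [23, -21, -33, -14, 3, -35, -15, -38, 4, -4] -> [-23, 21, 33, 14, -3, 35, 15, 38, -4, 4] -> [-23, 21]
  [44, 48, -17, 15, 42, 3, -44, 38, -19] -> [-44, -48, 17, -15, -42, -3, 44, -38, 19] -> [-44, -48]
  [-38, 30, 5, 39, 30, 24, 26] -> [38, -30, -5, -39, -30, -24, -26] -> [38, -30]
  [-1, -19, -5, -7] -> [1, 19, 5, 7] -> [1, 19]
  probe: [-35, -27, -11, -33, -23] -> [35, 27, 11, 33, 23] -> [35, 27]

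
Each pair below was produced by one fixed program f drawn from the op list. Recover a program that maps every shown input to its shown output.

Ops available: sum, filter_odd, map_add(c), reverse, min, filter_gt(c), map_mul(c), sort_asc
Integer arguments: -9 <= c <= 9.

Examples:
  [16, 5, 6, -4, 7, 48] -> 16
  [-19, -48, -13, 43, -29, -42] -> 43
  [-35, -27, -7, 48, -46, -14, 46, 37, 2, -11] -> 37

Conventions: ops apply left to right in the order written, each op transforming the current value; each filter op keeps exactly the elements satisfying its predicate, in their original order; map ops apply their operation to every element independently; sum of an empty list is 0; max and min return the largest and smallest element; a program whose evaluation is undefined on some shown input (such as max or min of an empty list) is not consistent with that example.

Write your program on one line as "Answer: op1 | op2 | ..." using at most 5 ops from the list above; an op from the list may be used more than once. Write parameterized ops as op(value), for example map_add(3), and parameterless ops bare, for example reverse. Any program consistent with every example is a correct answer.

reverse | filter_gt(-9) | filter_gt(9) | min

Check, running the answer program on each example:
  [16, 5, 6, -4, 7, 48] -> [48, 7, -4, 6, 5, 16] -> [48, 7, -4, 6, 5, 16] -> [48, 16] -> 16
  [-19, -48, -13, 43, -29, -42] -> [-42, -29, 43, -13, -48, -19] -> [43] -> [43] -> 43
  [-35, -27, -7, 48, -46, -14, 46, 37, 2, -11] -> [-11, 2, 37, 46, -14, -46, 48, -7, -27, -35] -> [2, 37, 46, 48, -7] -> [37, 46, 48] -> 37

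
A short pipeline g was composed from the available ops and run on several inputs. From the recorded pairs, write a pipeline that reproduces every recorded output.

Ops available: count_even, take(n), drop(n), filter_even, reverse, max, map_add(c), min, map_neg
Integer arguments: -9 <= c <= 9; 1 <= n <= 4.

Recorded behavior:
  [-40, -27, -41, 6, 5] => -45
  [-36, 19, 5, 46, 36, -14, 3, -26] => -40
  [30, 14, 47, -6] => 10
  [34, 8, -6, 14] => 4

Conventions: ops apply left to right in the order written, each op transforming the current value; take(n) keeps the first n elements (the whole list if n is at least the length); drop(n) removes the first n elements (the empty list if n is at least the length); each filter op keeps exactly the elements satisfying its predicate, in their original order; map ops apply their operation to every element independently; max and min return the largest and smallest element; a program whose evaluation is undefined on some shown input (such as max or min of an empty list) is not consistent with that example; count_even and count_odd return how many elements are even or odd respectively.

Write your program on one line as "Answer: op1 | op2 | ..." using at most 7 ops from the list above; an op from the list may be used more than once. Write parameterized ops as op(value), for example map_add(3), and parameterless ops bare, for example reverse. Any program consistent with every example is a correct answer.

reverse | drop(2) | map_neg | map_add(4) | map_neg | min

Check, running the answer program on each example:
  [-40, -27, -41, 6, 5] -> [5, 6, -41, -27, -40] -> [-41, -27, -40] -> [41, 27, 40] -> [45, 31, 44] -> [-45, -31, -44] -> -45
  [-36, 19, 5, 46, 36, -14, 3, -26] -> [-26, 3, -14, 36, 46, 5, 19, -36] -> [-14, 36, 46, 5, 19, -36] -> [14, -36, -46, -5, -19, 36] -> [18, -32, -42, -1, -15, 40] -> [-18, 32, 42, 1, 15, -40] -> -40
  [30, 14, 47, -6] -> [-6, 47, 14, 30] -> [14, 30] -> [-14, -30] -> [-10, -26] -> [10, 26] -> 10
  [34, 8, -6, 14] -> [14, -6, 8, 34] -> [8, 34] -> [-8, -34] -> [-4, -30] -> [4, 30] -> 4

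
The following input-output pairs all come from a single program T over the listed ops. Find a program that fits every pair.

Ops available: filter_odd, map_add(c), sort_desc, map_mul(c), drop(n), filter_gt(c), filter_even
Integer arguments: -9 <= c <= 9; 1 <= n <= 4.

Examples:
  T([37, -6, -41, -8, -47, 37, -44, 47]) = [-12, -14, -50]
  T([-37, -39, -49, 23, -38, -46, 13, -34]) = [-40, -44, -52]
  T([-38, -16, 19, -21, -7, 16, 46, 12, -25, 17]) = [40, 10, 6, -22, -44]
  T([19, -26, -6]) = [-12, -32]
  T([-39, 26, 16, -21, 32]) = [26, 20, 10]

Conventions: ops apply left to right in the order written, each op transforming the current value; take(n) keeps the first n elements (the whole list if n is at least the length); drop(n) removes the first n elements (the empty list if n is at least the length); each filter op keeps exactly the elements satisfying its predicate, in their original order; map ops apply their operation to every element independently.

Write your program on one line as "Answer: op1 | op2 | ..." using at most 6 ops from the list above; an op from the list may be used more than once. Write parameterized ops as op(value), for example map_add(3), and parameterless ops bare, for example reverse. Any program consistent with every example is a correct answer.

map_add(-8) | map_add(-6) | map_add(8) | filter_even | sort_desc

Check, running the answer program on each example:
  [37, -6, -41, -8, -47, 37, -44, 47] -> [29, -14, -49, -16, -55, 29, -52, 39] -> [23, -20, -55, -22, -61, 23, -58, 33] -> [31, -12, -47, -14, -53, 31, -50, 41] -> [-12, -14, -50] -> [-12, -14, -50]
  [-37, -39, -49, 23, -38, -46, 13, -34] -> [-45, -47, -57, 15, -46, -54, 5, -42] -> [-51, -53, -63, 9, -52, -60, -1, -48] -> [-43, -45, -55, 17, -44, -52, 7, -40] -> [-44, -52, -40] -> [-40, -44, -52]
  [-38, -16, 19, -21, -7, 16, 46, 12, -25, 17] -> [-46, -24, 11, -29, -15, 8, 38, 4, -33, 9] -> [-52, -30, 5, -35, -21, 2, 32, -2, -39, 3] -> [-44, -22, 13, -27, -13, 10, 40, 6, -31, 11] -> [-44, -22, 10, 40, 6] -> [40, 10, 6, -22, -44]
  [19, -26, -6] -> [11, -34, -14] -> [5, -40, -20] -> [13, -32, -12] -> [-32, -12] -> [-12, -32]
  [-39, 26, 16, -21, 32] -> [-47, 18, 8, -29, 24] -> [-53, 12, 2, -35, 18] -> [-45, 20, 10, -27, 26] -> [20, 10, 26] -> [26, 20, 10]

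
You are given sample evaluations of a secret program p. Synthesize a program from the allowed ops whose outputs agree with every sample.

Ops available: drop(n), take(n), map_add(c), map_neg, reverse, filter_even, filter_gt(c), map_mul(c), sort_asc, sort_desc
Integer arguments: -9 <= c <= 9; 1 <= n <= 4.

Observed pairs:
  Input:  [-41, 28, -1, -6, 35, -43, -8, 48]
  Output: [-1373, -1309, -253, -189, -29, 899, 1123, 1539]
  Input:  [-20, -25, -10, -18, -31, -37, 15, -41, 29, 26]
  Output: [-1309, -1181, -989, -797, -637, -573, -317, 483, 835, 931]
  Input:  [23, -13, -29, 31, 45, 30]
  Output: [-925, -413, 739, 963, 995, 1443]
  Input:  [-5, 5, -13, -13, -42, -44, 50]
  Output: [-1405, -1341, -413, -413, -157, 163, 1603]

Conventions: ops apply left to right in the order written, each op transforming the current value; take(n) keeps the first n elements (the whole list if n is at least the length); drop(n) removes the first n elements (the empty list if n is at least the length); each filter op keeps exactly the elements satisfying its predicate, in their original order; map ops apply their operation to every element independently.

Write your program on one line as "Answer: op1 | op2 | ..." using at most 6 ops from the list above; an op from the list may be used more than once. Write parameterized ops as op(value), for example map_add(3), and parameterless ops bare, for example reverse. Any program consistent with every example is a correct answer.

map_mul(8) | map_mul(4) | reverse | sort_asc | map_add(3)

Check, running the answer program on each example:
  [-41, 28, -1, -6, 35, -43, -8, 48] -> [-328, 224, -8, -48, 280, -344, -64, 384] -> [-1312, 896, -32, -192, 1120, -1376, -256, 1536] -> [1536, -256, -1376, 1120, -192, -32, 896, -1312] -> [-1376, -1312, -256, -192, -32, 896, 1120, 1536] -> [-1373, -1309, -253, -189, -29, 899, 1123, 1539]
  [-20, -25, -10, -18, -31, -37, 15, -41, 29, 26] -> [-160, -200, -80, -144, -248, -296, 120, -328, 232, 208] -> [-640, -800, -320, -576, -992, -1184, 480, -1312, 928, 832] -> [832, 928, -1312, 480, -1184, -992, -576, -320, -800, -640] -> [-1312, -1184, -992, -800, -640, -576, -320, 480, 832, 928] -> [-1309, -1181, -989, -797, -637, -573, -317, 483, 835, 931]
  [23, -13, -29, 31, 45, 30] -> [184, -104, -232, 248, 360, 240] -> [736, -416, -928, 992, 1440, 960] -> [960, 1440, 992, -928, -416, 736] -> [-928, -416, 736, 960, 992, 1440] -> [-925, -413, 739, 963, 995, 1443]
  [-5, 5, -13, -13, -42, -44, 50] -> [-40, 40, -104, -104, -336, -352, 400] -> [-160, 160, -416, -416, -1344, -1408, 1600] -> [1600, -1408, -1344, -416, -416, 160, -160] -> [-1408, -1344, -416, -416, -160, 160, 1600] -> [-1405, -1341, -413, -413, -157, 163, 1603]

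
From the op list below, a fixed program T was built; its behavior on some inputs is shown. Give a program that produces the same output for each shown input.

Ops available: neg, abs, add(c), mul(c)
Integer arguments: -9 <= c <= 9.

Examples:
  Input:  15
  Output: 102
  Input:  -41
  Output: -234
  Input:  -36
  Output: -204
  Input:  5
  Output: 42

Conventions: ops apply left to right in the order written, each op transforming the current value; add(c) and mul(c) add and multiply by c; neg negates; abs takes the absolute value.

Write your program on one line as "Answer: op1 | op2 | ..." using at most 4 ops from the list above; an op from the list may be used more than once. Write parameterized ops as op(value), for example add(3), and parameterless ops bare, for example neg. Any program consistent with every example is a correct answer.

add(8) | add(-6) | mul(6)

Check, running the answer program on each example:
  15 -> 23 -> 17 -> 102
  -41 -> -33 -> -39 -> -234
  -36 -> -28 -> -34 -> -204
  5 -> 13 -> 7 -> 42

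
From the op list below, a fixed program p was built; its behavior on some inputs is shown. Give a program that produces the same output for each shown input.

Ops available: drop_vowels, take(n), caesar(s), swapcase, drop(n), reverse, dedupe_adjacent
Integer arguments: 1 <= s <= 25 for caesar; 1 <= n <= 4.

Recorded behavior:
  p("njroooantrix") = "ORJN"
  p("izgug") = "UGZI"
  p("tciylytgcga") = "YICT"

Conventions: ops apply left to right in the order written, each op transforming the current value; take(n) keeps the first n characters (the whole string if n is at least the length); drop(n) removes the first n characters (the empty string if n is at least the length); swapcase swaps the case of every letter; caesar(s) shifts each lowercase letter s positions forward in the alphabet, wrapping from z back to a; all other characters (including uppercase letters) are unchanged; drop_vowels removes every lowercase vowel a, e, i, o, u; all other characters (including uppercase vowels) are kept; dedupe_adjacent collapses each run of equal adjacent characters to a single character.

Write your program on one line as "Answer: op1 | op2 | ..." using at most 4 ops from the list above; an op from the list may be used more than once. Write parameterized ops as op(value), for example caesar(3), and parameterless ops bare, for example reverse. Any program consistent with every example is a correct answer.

swapcase | take(4) | reverse

Check, running the answer program on each example:
  "njroooantrix" -> "NJROOOANTRIX" -> "NJRO" -> "ORJN"
  "izgug" -> "IZGUG" -> "IZGU" -> "UGZI"
  "tciylytgcga" -> "TCIYLYTGCGA" -> "TCIY" -> "YICT"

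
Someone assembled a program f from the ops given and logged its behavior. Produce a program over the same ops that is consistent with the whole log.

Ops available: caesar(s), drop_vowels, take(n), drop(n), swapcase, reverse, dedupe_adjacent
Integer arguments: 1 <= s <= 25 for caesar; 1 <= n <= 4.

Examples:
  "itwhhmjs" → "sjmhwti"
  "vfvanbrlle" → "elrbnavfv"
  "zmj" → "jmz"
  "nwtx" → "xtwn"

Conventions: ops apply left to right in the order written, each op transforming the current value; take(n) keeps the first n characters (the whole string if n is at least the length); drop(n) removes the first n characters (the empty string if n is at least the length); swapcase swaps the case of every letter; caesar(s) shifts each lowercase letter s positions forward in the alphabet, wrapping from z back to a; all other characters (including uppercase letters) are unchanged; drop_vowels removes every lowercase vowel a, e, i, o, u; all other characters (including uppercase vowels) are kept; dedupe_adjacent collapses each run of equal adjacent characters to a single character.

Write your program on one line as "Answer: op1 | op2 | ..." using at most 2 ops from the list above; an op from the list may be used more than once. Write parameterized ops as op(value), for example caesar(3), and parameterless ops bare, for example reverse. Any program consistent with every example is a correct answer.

reverse | dedupe_adjacent

Check, running the answer program on each example:
  "itwhhmjs" -> "sjmhhwti" -> "sjmhwti"
  "vfvanbrlle" -> "ellrbnavfv" -> "elrbnavfv"
  "zmj" -> "jmz" -> "jmz"
  "nwtx" -> "xtwn" -> "xtwn"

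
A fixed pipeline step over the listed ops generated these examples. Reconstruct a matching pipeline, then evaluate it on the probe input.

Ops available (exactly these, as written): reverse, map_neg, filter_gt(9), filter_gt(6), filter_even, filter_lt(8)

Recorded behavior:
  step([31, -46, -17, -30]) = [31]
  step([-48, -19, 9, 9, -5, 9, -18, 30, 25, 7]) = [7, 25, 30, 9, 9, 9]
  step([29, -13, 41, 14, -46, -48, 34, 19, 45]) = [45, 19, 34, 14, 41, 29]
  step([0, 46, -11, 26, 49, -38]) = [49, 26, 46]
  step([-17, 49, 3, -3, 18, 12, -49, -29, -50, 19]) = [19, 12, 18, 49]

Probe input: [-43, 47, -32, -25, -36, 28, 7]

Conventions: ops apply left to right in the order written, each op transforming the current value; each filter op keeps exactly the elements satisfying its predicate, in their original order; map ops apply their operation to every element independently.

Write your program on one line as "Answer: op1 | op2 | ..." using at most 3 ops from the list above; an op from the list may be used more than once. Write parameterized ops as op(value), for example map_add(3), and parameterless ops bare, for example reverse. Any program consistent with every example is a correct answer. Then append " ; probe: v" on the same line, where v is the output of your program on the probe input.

reverse | filter_gt(6) ; probe: [7, 28, 47]

Check, running the answer program on each example:
  [31, -46, -17, -30] -> [-30, -17, -46, 31] -> [31]
  [-48, -19, 9, 9, -5, 9, -18, 30, 25, 7] -> [7, 25, 30, -18, 9, -5, 9, 9, -19, -48] -> [7, 25, 30, 9, 9, 9]
  [29, -13, 41, 14, -46, -48, 34, 19, 45] -> [45, 19, 34, -48, -46, 14, 41, -13, 29] -> [45, 19, 34, 14, 41, 29]
  [0, 46, -11, 26, 49, -38] -> [-38, 49, 26, -11, 46, 0] -> [49, 26, 46]
  [-17, 49, 3, -3, 18, 12, -49, -29, -50, 19] -> [19, -50, -29, -49, 12, 18, -3, 3, 49, -17] -> [19, 12, 18, 49]
  probe: [-43, 47, -32, -25, -36, 28, 7] -> [7, 28, -36, -25, -32, 47, -43] -> [7, 28, 47]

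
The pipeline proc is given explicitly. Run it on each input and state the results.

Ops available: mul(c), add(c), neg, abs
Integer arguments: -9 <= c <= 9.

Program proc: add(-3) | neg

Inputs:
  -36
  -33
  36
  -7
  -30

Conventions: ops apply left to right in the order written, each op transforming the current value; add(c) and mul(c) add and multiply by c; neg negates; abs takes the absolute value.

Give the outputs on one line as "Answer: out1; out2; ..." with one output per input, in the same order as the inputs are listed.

39; 36; -33; 10; 33

Execution, op by op:
  -36 -> -39 -> 39
  -33 -> -36 -> 36
  36 -> 33 -> -33
  -7 -> -10 -> 10
  -30 -> -33 -> 33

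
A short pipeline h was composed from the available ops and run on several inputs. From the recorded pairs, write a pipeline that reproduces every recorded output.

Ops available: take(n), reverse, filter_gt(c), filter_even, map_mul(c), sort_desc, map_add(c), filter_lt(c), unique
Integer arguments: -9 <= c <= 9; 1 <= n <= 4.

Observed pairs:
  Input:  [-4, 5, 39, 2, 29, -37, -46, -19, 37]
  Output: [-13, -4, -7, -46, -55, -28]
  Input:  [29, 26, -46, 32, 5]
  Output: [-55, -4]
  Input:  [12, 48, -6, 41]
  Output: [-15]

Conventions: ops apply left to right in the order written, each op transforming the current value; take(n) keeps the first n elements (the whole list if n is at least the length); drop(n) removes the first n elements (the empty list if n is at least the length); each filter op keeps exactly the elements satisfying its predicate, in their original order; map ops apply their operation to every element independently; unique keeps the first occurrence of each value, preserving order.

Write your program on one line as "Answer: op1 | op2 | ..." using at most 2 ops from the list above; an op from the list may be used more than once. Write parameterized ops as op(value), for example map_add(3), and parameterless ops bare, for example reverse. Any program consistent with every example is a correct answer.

map_add(-9) | filter_lt(0)

Check, running the answer program on each example:
  [-4, 5, 39, 2, 29, -37, -46, -19, 37] -> [-13, -4, 30, -7, 20, -46, -55, -28, 28] -> [-13, -4, -7, -46, -55, -28]
  [29, 26, -46, 32, 5] -> [20, 17, -55, 23, -4] -> [-55, -4]
  [12, 48, -6, 41] -> [3, 39, -15, 32] -> [-15]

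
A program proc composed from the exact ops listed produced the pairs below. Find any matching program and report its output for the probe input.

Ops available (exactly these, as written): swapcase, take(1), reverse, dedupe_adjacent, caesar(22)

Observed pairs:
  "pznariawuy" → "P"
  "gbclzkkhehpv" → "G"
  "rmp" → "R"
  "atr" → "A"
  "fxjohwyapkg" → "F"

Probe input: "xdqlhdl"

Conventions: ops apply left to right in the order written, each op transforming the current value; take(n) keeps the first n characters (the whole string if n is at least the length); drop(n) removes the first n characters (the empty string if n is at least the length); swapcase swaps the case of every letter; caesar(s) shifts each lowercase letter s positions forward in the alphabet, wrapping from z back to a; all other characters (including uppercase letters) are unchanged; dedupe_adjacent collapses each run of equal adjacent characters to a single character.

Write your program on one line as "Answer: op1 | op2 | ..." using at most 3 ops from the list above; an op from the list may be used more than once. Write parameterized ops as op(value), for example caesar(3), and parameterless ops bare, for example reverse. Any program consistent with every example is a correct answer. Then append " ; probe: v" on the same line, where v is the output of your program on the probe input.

dedupe_adjacent | take(1) | swapcase ; probe: "X"

Check, running the answer program on each example:
  "pznariawuy" -> "pznariawuy" -> "p" -> "P"
  "gbclzkkhehpv" -> "gbclzkhehpv" -> "g" -> "G"
  "rmp" -> "rmp" -> "r" -> "R"
  "atr" -> "atr" -> "a" -> "A"
  "fxjohwyapkg" -> "fxjohwyapkg" -> "f" -> "F"
  probe: "xdqlhdl" -> "xdqlhdl" -> "x" -> "X"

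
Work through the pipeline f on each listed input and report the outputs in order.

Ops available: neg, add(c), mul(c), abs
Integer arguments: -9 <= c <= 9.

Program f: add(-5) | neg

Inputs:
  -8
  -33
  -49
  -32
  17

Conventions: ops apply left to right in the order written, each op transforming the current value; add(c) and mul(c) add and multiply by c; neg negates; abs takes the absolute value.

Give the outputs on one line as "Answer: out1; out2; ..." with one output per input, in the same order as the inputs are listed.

Execution, op by op:
  -8 -> -13 -> 13
  -33 -> -38 -> 38
  -49 -> -54 -> 54
  -32 -> -37 -> 37
  17 -> 12 -> -12

13; 38; 54; 37; -12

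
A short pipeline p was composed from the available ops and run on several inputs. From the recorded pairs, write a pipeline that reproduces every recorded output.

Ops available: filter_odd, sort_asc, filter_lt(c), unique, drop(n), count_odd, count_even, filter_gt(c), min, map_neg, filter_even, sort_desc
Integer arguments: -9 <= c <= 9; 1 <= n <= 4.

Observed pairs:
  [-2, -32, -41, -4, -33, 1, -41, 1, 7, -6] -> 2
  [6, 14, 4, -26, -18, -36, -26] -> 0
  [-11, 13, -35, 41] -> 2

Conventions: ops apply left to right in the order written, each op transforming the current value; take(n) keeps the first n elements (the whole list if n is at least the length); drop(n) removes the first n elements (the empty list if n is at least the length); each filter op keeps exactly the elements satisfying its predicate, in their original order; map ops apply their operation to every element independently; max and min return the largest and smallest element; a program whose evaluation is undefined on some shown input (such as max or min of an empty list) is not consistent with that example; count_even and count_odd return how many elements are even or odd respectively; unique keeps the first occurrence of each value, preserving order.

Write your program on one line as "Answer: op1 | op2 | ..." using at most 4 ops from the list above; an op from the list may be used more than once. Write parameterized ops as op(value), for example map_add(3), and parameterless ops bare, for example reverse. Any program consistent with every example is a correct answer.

unique | filter_lt(-6) | count_odd

Check, running the answer program on each example:
  [-2, -32, -41, -4, -33, 1, -41, 1, 7, -6] -> [-2, -32, -41, -4, -33, 1, 7, -6] -> [-32, -41, -33] -> 2
  [6, 14, 4, -26, -18, -36, -26] -> [6, 14, 4, -26, -18, -36] -> [-26, -18, -36] -> 0
  [-11, 13, -35, 41] -> [-11, 13, -35, 41] -> [-11, -35] -> 2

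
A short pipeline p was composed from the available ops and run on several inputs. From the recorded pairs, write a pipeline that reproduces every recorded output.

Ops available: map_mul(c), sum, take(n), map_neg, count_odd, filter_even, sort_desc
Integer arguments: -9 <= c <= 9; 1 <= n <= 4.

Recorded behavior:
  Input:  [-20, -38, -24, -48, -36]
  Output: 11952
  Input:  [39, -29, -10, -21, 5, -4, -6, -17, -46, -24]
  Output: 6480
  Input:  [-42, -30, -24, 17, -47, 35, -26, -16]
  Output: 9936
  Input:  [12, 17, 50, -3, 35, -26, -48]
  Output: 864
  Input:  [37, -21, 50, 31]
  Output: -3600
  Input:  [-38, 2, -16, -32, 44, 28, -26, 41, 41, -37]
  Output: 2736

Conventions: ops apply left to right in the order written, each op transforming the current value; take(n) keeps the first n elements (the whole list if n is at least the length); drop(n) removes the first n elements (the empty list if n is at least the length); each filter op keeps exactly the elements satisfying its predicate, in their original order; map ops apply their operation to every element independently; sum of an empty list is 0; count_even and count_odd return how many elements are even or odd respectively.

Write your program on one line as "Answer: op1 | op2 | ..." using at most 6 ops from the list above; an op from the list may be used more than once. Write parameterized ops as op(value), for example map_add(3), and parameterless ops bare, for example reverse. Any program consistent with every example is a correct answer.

map_mul(-9) | filter_even | map_mul(-8) | map_neg | sum

Check, running the answer program on each example:
  [-20, -38, -24, -48, -36] -> [180, 342, 216, 432, 324] -> [180, 342, 216, 432, 324] -> [-1440, -2736, -1728, -3456, -2592] -> [1440, 2736, 1728, 3456, 2592] -> 11952
  [39, -29, -10, -21, 5, -4, -6, -17, -46, -24] -> [-351, 261, 90, 189, -45, 36, 54, 153, 414, 216] -> [90, 36, 54, 414, 216] -> [-720, -288, -432, -3312, -1728] -> [720, 288, 432, 3312, 1728] -> 6480
  [-42, -30, -24, 17, -47, 35, -26, -16] -> [378, 270, 216, -153, 423, -315, 234, 144] -> [378, 270, 216, 234, 144] -> [-3024, -2160, -1728, -1872, -1152] -> [3024, 2160, 1728, 1872, 1152] -> 9936
  [12, 17, 50, -3, 35, -26, -48] -> [-108, -153, -450, 27, -315, 234, 432] -> [-108, -450, 234, 432] -> [864, 3600, -1872, -3456] -> [-864, -3600, 1872, 3456] -> 864
  [37, -21, 50, 31] -> [-333, 189, -450, -279] -> [-450] -> [3600] -> [-3600] -> -3600
  [-38, 2, -16, -32, 44, 28, -26, 41, 41, -37] -> [342, -18, 144, 288, -396, -252, 234, -369, -369, 333] -> [342, -18, 144, 288, -396, -252, 234] -> [-2736, 144, -1152, -2304, 3168, 2016, -1872] -> [2736, -144, 1152, 2304, -3168, -2016, 1872] -> 2736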